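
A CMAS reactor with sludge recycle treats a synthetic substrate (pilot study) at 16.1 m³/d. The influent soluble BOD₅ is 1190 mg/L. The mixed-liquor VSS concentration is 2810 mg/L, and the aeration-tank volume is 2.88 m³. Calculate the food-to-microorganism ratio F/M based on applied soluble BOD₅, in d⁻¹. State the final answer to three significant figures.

Food-to-microorganism ratio F/M = Q S₀ / (V X) = 16.1 × 1190 / (2.880 × 2810) = 2.367 d⁻¹.

F/M ≈ 2.37 d⁻¹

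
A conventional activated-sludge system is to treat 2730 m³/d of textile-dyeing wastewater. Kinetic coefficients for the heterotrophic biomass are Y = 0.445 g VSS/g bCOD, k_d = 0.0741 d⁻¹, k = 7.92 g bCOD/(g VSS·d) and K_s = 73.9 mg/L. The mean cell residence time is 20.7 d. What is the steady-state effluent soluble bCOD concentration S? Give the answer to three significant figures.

From the Monod/SRT balance for a CMAS, S = K_s·(1+k_d θ_c)/[θ_c·(Y k − k_d) − 1] = 73.9 × (1 + 0.0741 × 20.7) / [20.7 × (0.445 × 7.92 − 0.0741) − 1] = 187.3 / 70.42 = 2.659 mg/L.

S ≈ 2.66 mg/L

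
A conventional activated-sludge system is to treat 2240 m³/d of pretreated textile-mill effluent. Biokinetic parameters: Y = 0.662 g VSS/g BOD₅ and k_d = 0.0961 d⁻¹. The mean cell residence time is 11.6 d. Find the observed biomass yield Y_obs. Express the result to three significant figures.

The observed yield is Y_obs = Y/(1 + k_d·θ_c) = 0.662 / (1 + 0.0961 × 11.6) = 0.662 / 2.115 = 0.3130 g VSS per g BOD₅ removed.

Y_obs ≈ 0.313 g VSS/g BOD₅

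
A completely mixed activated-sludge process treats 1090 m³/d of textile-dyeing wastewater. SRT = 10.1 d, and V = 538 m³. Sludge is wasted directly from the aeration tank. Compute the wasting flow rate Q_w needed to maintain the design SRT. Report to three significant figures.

Wasting from the aeration tank: Q_w = V / θ_c = 538.0 / 10.1 = 53.27 m³/d.

Q_w ≈ 53.3 m³/d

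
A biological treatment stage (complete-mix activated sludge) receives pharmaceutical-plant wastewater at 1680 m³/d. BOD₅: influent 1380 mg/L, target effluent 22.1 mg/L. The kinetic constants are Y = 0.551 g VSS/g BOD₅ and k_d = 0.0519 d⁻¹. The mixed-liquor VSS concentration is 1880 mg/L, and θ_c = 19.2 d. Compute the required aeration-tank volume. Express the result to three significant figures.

Steady-state biomass mass balance: V·X·(1 + k_d·θ_c) = Y·Q·(S₀ − S)·θ_c, so V = 0.551 × 1680 × (1380 − 22.1) × 19.2 / [1880 × (1 + 0.0519 × 19.2)] = 2.41×10^7 / 3753 = 6430 m³.

V ≈ 6430 m³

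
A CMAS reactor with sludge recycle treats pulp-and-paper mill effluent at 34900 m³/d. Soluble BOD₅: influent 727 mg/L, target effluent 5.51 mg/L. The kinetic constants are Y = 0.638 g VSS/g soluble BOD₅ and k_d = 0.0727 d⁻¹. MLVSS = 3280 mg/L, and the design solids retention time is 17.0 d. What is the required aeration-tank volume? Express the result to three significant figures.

Steady-state biomass mass balance: V·X·(1 + k_d·θ_c) = Y·Q·(S₀ − S)·θ_c, so V = 0.638 × 34900 × (727 − 5.51) × 17.0 / [3280 × (1 + 0.0727 × 17.0)] = 2.73×10^8 / 7334 = 37239 m³.

V ≈ 37200 m³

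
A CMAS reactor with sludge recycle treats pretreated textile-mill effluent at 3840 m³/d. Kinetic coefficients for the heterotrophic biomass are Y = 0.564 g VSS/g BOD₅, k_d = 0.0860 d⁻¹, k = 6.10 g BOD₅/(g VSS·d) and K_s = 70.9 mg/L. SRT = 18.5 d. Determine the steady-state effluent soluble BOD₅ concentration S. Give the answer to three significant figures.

Effluent substrate depends only on kinetics and SRT: S = K_s(1 + k_d θ_c) / [θ_c(Yk − k_d) − 1] = 70.9 × (1 + 0.0860 × 18.5) / [18.5 × (0.564 × 6.10 − 0.0860) − 1] = 183.7 / 61.06 = 3.009 mg/L.

S ≈ 3.01 mg/L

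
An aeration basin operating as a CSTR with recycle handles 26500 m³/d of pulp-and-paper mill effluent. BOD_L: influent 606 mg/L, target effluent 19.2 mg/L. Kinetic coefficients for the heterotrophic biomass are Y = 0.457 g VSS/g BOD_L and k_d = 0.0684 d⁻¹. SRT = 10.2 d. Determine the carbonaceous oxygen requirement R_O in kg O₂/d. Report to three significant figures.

R_O ≈ 9610 kg O₂/d

Correct the yield for decay: Y_obs = Y/(1 + k_d θ_c) = 0.457 / (1 + 0.0684 × 10.2) = 0.457 / 1.698 = 0.2692.
Mass of BOD_L removed per day: Q(S₀ − S) = 26500 × 586.8 g/m³ = 15550 kg/d.
P_X = Y_obs·Q·(S₀ − S) = 0.2692 × 15550 = 4186 kg VSS/d.
Carbonaceous O₂ demand = substrate oxidised − cell-mass equivalent = 15550 − 1.42 × 4186 = 9606 kg O₂/d.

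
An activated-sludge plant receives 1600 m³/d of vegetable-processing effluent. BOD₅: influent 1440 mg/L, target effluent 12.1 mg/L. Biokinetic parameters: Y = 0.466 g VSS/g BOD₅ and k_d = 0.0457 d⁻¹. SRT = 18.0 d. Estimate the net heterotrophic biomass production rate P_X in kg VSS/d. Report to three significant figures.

P_X ≈ 584 kg VSS/d

Y_obs = Y / (1 + k_d θ_c) = 0.466 / (1 + 0.0457 × 18.0) = 0.466 / 1.823 = 0.2557.
Mass of BOD₅ removed per day: Q(S₀ − S) = 1600 × 1428 g/m³ = 2285 kg/d.
So the net sludge growth is P_X = 0.2557 × 2285 = 584.1 kg VSS/d.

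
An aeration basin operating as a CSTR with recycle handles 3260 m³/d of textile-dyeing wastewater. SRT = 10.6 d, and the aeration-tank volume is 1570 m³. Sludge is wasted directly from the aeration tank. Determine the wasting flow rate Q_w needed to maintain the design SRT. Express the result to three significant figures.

Q_w ≈ 148 m³/d

Wasting from the aeration tank: Q_w = V / θ_c = 1570 / 10.6 = 148.1 m³/d.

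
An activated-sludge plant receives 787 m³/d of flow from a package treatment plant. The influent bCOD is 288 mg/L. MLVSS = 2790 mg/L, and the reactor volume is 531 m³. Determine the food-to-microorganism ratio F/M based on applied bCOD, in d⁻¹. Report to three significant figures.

F/M ≈ 0.153 d⁻¹

Food-to-microorganism ratio F/M = Q S₀ / (V X) = 787 × 288 / (531.0 × 2790) = 0.1530 d⁻¹.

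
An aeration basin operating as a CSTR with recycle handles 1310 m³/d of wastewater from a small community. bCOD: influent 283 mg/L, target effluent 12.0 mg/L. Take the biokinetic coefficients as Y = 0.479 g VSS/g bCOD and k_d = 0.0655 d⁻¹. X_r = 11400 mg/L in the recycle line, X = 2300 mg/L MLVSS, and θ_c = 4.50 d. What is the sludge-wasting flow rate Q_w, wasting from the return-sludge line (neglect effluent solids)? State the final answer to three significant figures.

Rearranging the biomass balance for a CMAS with decay, V = Y·Q·ΔS·θ_c / [X·(1+k_d θ_c)] = 0.479 × 1310 × (283 − 12.0) × 4.50 / [2300 × (1 + 0.0655 × 4.50)] = 7.65×10^5 / 2978 = 257.0 m³.
Q_w = (V·X)/(θ_c X_r) = 257.0 × 2300 / (4.50 × 11400) = 11.52 m³/d.

Q_w ≈ 11.5 m³/d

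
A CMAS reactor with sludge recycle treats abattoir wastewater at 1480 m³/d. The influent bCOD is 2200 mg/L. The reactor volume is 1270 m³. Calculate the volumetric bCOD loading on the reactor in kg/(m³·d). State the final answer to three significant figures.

L_v = Q S₀ / V = 1480 × 2200 × 10⁻³ / 1270 = 2.564 kg/(m³·d).

L_v ≈ 2.56 kg bCOD/(m³·d)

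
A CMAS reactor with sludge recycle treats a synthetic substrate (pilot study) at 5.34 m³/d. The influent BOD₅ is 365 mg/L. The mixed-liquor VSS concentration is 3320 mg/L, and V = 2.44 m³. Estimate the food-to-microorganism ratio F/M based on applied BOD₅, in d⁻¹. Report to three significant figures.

F/M ≈ 0.241 d⁻¹

Food-to-microorganism ratio F/M = Q S₀ / (V X) = 5.34 × 365 / (2.440 × 3320) = 0.2406 d⁻¹.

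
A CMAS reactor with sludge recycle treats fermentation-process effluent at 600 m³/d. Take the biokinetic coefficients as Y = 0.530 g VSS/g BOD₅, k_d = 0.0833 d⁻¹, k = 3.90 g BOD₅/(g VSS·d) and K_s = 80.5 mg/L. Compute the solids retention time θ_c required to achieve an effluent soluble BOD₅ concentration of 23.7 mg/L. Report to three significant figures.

At the target effluent, Y k S/(K_s+S) = 0.530×3.90×23.7/104.2 = 0.4701 d⁻¹.
Then 1/θ_c = μ − k_d = 0.4701 − 0.0833 = 0.3868 d⁻¹, giving θ_c = 2.585 d.

θ_c ≈ 2.59 d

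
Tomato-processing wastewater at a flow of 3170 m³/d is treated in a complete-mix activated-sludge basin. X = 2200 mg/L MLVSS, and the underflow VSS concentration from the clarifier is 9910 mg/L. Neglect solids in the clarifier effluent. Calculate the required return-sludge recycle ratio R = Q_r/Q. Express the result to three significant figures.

Mass balance around the secondary clarifier (neglecting effluent solids): R = X / (X_r − X) = 2200 / (9910 − 2200) = 0.2853.

R ≈ 0.285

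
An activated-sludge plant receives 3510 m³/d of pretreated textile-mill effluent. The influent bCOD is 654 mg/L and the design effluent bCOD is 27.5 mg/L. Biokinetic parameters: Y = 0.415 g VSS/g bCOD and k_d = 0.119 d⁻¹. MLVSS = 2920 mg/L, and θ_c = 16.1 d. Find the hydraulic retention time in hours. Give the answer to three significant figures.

From the SRT design equation V = Y Q (S₀−S) θ_c / [X (1 + k_d θ_c)] = 0.415 × 3510 × (654 − 27.5) × 16.1 / [2920 × (1 + 0.119 × 16.1)] = 1.47×10^7 / 8514 = 1726 m³.
HRT = V/Q = 1726 m³ / 3510 m³·d⁻¹ = 0.4916 d × 24 = 11.80 h.

τ ≈ 11.8 h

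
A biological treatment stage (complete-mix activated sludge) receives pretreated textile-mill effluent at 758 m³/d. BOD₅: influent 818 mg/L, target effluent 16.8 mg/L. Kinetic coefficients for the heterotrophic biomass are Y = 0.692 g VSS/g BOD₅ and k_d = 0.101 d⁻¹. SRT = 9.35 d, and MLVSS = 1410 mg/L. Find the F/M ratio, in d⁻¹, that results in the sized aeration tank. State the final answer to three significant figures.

Rearranging the biomass balance for a CMAS with decay, V = Y·Q·ΔS·θ_c / [X·(1+k_d θ_c)] = 0.692 × 758 × (818 − 16.8) × 9.35 / [1410 × (1 + 0.101 × 9.35)] = 3.93×10^6 / 2742 = 1433 m³.
F/M = applied load / biomass = Q·S₀/(V·X) = 758 × 818 / (1433 × 1410) = 0.3068 d⁻¹.

F/M ≈ 0.307 d⁻¹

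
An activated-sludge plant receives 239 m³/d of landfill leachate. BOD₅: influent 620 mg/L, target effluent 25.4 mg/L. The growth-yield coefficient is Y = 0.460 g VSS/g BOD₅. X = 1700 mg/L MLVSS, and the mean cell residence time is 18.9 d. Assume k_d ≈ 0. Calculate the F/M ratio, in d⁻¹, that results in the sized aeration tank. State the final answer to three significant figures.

F/M ≈ 0.120 d⁻¹

Biomass mass balance (decay neglected): V·X = Y·Q·(S₀ − S)·θ_c, so V = 0.460 × 239 × (620 − 25.4) × 18.9 / 1700 = 726.8 m³.
F/M = applied load / biomass = Q·S₀/(V·X) = 239 × 620 / (726.8 × 1700) = 0.1199 d⁻¹.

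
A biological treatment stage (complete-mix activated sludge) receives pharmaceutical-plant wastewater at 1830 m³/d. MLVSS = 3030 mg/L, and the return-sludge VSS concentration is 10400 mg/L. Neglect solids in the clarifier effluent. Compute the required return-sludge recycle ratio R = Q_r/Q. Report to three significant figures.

Mass balance around the secondary clarifier (neglecting effluent solids): R = X / (X_r − X) = 3030 / (10400 − 3030) = 0.4111.

R ≈ 0.411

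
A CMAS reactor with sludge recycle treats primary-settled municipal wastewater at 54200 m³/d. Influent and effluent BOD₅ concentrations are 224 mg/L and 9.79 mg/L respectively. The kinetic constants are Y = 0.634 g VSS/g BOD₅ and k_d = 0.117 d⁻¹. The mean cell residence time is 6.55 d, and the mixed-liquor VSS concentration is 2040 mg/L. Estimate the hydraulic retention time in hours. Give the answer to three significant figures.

From the SRT design equation V = Y Q (S₀−S) θ_c / [X (1 + k_d θ_c)] = 0.634 × 54200 × (224 − 9.79) × 6.55 / [2040 × (1 + 0.117 × 6.55)] = 4.82×10^7 / 3603 = 13380 m³.
HRT = V/Q = 13380 m³ / 54200 m³·d⁻¹ = 0.2469 d × 24 = 5.925 h.

τ ≈ 5.92 h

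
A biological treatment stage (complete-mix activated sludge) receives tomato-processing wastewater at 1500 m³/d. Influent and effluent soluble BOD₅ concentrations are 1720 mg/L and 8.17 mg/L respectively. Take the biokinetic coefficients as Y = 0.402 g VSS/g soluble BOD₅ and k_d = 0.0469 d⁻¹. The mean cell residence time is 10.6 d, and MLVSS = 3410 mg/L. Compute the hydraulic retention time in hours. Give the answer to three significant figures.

τ ≈ 34.3 h

Steady-state biomass mass balance: V·X·(1 + k_d·θ_c) = Y·Q·(S₀ − S)·θ_c, so V = 0.402 × 1500 × (1720 − 8.17) × 10.6 / [3410 × (1 + 0.0469 × 10.6)] = 1.09×10^7 / 5105 = 2143 m³.
HRT = V/Q = 2143 m³ / 1500 m³·d⁻¹ = 1.429 d × 24 = 34.29 h.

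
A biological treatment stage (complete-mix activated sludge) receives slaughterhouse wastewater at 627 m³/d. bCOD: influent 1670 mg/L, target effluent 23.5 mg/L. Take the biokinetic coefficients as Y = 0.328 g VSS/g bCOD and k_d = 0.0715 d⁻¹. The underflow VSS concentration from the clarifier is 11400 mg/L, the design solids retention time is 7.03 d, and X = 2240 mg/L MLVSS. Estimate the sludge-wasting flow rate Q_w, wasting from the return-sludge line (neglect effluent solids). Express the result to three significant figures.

From the SRT design equation V = Y Q (S₀−S) θ_c / [X (1 + k_d θ_c)] = 0.328 × 627 × (1670 − 23.5) × 7.03 / [2240 × (1 + 0.0715 × 7.03)] = 2.38×10^6 / 3366 = 707.2 m³.
θ_c = V·X/(Q_w·X_r) when wasting from the recycle, so Q_w = V·X/(θ_c·X_r) = 707.2 × 2240 / (7.03 × 11400) = 19.77 m³/d.

Q_w ≈ 19.8 m³/d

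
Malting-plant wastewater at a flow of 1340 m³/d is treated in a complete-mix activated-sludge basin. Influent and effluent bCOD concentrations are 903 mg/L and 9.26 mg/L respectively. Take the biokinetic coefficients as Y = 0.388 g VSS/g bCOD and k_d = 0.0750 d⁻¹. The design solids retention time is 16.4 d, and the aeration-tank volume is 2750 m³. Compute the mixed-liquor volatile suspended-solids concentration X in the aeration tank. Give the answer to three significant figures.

X = Y·Q·ΔS·θ_c / [V·(1 + k_d θ_c)] = 0.388 × 1340 × (903 − 9.26) × 16.4 / [2750 × (1 + 0.0750 × 16.4)] = 1243 mg/L.

X ≈ 1240 mg/L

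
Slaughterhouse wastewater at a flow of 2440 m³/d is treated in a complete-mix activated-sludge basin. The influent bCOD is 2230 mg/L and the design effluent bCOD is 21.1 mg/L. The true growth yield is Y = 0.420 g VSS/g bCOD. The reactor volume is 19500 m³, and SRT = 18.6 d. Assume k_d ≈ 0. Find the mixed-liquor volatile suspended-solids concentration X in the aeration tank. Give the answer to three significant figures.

From V·X = Y·Q·(S₀ − S)·θ_c (decay neglected): X = 0.420 × 2440 × (2230 − 21.1) × 18.6 / 19500 = 2159 mg/L.

X ≈ 2160 mg/L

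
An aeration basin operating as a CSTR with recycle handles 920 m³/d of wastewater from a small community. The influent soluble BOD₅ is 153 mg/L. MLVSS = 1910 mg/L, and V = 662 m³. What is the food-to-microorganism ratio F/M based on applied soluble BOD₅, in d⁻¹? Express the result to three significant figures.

F/M = applied load / biomass = Q·S₀/(V·X) = 920 × 153 / (662.0 × 1910) = 0.1113 d⁻¹.

F/M ≈ 0.111 d⁻¹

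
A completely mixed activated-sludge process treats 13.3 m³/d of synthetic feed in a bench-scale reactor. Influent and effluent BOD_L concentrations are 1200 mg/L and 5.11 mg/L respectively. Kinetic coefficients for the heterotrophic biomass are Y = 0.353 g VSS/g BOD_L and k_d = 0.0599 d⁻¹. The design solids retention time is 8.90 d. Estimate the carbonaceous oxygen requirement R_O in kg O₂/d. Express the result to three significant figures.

Observed yield with endogenous decay: Y_obs = Y / (1 + k_d·θ_c) = 0.353 / (1 + 0.0599 × 8.90) = 0.353 / 1.533 = 0.2303 g VSS/g BOD_L.
Q·(S₀ − S) = 13.3 × (1200 − 5.11) × 10⁻³ = 15.89 kg/d removed.
Biomass synthesised: P_X = Y_obs × 15.89 = 3.659 kg VSS/d.
R_O = Q·ΔS − 1.42 P_X = 15.89 − 5.196 = 10.70 kg O₂/d.

R_O ≈ 10.7 kg O₂/d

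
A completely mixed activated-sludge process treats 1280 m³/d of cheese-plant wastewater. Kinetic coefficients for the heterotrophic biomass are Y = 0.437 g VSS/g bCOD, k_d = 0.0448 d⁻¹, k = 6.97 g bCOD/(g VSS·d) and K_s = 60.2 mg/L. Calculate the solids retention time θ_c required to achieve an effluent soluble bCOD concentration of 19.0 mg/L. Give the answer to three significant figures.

θ_c ≈ 1.46 d

From 1/θ_c = Y·k·S/(K_s + S) − k_d: Y·k·S/(K_s+S) = 0.437 × 6.97 × 19.0 / (60.2 + 19.0) = 0.7307 d⁻¹.
Then 1/θ_c = μ − k_d = 0.7307 − 0.0448 = 0.6859 d⁻¹, giving θ_c = 1.458 d.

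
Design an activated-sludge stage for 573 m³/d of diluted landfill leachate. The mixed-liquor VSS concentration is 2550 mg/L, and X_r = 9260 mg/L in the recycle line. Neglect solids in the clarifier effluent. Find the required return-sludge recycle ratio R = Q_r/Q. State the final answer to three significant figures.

Solids balance on the clarifier gives (1+R)X = R·X_r, so R = X/(X_r − X) = 2550 / (9260 − 2550) = 0.3800.

R ≈ 0.380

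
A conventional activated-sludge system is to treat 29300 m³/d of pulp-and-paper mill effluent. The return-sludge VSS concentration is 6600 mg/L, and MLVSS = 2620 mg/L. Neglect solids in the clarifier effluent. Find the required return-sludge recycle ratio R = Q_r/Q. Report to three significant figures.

Solids balance on the clarifier gives (1+R)X = R·X_r, so R = X/(X_r − X) = 2620 / (6600 − 2620) = 0.6583.

R ≈ 0.658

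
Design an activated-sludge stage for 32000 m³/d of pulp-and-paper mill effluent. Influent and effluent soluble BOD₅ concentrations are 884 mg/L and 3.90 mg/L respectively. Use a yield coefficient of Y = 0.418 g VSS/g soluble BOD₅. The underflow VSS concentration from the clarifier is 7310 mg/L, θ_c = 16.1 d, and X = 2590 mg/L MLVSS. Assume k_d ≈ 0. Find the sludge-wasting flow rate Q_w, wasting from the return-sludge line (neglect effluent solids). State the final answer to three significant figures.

With k_d = 0 the design equation reduces to V = Y Q (S₀−S) θ_c / X = 0.418 × 32000 × (884 − 3.90) × 16.1 / 2590 = 73179 m³.
θ_c = V·X/(Q_w·X_r) when wasting from the recycle, so Q_w = V·X/(θ_c·X_r) = 73179 × 2590 / (16.1 × 7310) = 1610 m³/d.

Q_w ≈ 1610 m³/d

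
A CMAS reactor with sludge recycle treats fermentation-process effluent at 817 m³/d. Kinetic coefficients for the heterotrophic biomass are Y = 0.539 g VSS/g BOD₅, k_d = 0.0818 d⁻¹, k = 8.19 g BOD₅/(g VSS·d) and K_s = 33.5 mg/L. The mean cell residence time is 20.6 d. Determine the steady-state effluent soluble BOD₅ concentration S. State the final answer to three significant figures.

S ≈ 1.02 mg/L

From the Monod/SRT balance for a CMAS, S = K_s·(1+k_d θ_c)/[θ_c·(Y k − k_d) − 1] = 33.5 × (1 + 0.0818 × 20.6) / [20.6 × (0.539 × 8.19 − 0.0818) − 1] = 89.95 / 88.25 = 1.019 mg/L.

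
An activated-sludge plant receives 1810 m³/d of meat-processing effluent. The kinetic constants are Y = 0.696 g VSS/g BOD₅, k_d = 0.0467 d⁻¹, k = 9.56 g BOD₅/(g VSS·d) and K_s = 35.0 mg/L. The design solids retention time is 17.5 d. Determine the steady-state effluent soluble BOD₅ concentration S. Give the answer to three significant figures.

Effluent substrate depends only on kinetics and SRT: S = K_s(1 + k_d θ_c) / [θ_c(Yk − k_d) − 1] = 35.0 × (1 + 0.0467 × 17.5) / [17.5 × (0.696 × 9.56 − 0.0467) − 1] = 63.60 / 114.6 = 0.5549 mg/L.

S ≈ 0.555 mg/L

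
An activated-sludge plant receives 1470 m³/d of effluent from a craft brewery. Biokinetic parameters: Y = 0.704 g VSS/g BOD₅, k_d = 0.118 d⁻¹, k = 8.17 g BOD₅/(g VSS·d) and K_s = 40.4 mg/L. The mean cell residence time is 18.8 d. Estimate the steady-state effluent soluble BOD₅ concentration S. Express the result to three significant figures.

For a completely mixed reactor with recycle the Lawrence–McCarty relation gives S = K_s·(1 + k_d·θ_c) / [θ_c·(Y·k − k_d) − 1] = 40.4 × (1 + 0.118 × 18.8) / [18.8 × (0.704 × 8.17 − 0.118) − 1] = 130.0 / 104.9 = 1.239 mg/L.

S ≈ 1.24 mg/L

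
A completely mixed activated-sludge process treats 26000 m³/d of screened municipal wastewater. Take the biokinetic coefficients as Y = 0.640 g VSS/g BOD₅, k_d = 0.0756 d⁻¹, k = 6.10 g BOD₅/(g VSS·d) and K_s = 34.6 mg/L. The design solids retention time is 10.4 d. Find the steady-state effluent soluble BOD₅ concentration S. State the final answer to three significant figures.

S ≈ 1.59 mg/L

For a completely mixed reactor with recycle the Lawrence–McCarty relation gives S = K_s·(1 + k_d·θ_c) / [θ_c·(Y·k − k_d) − 1] = 34.6 × (1 + 0.0756 × 10.4) / [10.4 × (0.640 × 6.10 − 0.0756) − 1] = 61.80 / 38.82 = 1.592 mg/L.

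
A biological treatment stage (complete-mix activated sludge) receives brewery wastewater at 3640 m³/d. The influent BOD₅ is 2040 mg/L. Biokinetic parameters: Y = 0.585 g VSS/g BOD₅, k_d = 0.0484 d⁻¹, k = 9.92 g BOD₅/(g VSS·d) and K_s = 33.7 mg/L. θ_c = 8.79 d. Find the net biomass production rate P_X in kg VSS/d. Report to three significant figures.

P_X ≈ 3050 kg VSS/d

Effluent substrate depends only on kinetics and SRT: S = K_s(1 + k_d θ_c) / [θ_c(Yk − k_d) − 1] = 33.7 × (1 + 0.0484 × 8.79) / [8.79 × (0.585 × 9.92 − 0.0484) − 1] = 48.04 / 49.58 = 0.9688 mg/L.
The observed yield is Y_obs = Y/(1 + k_d·θ_c) = 0.585 / (1 + 0.0484 × 8.79) = 0.585 / 1.425 = 0.4104 g VSS per g BOD₅ removed.
Q·(S₀ − S) = 3640 × (2040 − 0.969) × 10⁻³ = 7422 kg/d removed.
P_X = Y_obs · Q(S₀ − S) = 0.4104 × 7422 = 3046 kg VSS/d.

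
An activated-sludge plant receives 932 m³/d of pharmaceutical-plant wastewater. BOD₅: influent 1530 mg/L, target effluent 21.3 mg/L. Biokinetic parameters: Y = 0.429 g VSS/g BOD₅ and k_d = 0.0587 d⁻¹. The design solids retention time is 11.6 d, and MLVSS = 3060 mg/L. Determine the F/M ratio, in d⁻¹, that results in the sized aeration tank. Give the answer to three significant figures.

Steady-state biomass mass balance: V·X·(1 + k_d·θ_c) = Y·Q·(S₀ − S)·θ_c, so V = 0.429 × 932 × (1530 − 21.3) × 11.6 / [3060 × (1 + 0.0587 × 11.6)] = 7×10^6 / 5144 = 1360 m³.
F/M = Q·S₀ / (V·X) = 932 × 1530 / (1360 × 3060) = 0.3425 g BOD₅·(g VSS·d)⁻¹.

F/M ≈ 0.343 d⁻¹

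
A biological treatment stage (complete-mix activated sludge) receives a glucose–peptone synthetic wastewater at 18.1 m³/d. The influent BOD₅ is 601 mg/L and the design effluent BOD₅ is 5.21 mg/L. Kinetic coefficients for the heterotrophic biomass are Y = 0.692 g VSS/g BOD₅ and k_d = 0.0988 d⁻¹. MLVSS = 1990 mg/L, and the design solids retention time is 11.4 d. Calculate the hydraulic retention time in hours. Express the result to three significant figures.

Steady-state biomass mass balance: V·X·(1 + k_d·θ_c) = Y·Q·(S₀ − S)·θ_c, so V = 0.692 × 18.1 × (601 − 5.21) × 11.4 / [1990 × (1 + 0.0988 × 11.4)] = 8.51×10^4 / 4231 = 20.10 m³.
τ = V/Q = 20.10/18.1 = 1.111 d, or 26.66 h.

τ ≈ 26.7 h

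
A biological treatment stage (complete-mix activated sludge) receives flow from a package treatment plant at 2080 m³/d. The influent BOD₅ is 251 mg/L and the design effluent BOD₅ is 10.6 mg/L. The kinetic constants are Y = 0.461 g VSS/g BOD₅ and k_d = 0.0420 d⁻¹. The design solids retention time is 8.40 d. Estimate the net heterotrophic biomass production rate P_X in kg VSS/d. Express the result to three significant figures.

P_X ≈ 170 kg VSS/d

Correct the yield for decay: Y_obs = Y/(1 + k_d θ_c) = 0.461 / (1 + 0.0420 × 8.40) = 0.461 / 1.353 = 0.3408.
ΔS = 251 − 10.6 = 240.4 mg/L, so the substrate removal rate is 2080 × 240.4/1000 = 500.0 kg BOD₅/d.
Biomass produced: P_X = Y_obs·Q·ΔS = 0.3408 × 500.0 ≈ 170.4 kg VSS/d.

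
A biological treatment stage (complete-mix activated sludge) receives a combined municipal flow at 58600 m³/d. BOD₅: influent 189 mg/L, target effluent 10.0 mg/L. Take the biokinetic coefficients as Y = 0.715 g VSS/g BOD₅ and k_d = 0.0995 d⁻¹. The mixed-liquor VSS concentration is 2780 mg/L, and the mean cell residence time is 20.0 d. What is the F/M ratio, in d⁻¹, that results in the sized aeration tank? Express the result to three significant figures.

F/M ≈ 0.221 d⁻¹

From the SRT design equation V = Y Q (S₀−S) θ_c / [X (1 + k_d θ_c)] = 0.715 × 58600 × (189 − 10.0) × 20.0 / [2780 × (1 + 0.0995 × 20.0)] = 1.5×10^8 / 8312 = 18046 m³.
F/M = applied load / biomass = Q·S₀/(V·X) = 58600 × 189 / (18046 × 2780) = 0.2208 d⁻¹.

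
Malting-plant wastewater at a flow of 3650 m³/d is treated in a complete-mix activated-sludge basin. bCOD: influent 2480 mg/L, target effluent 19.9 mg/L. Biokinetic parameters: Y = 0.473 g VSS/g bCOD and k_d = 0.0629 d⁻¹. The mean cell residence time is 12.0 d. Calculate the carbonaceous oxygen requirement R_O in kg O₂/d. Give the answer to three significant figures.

The observed yield is Y_obs = Y/(1 + k_d·θ_c) = 0.473 / (1 + 0.0629 × 12.0) = 0.473 / 1.755 = 0.2695 g VSS per g bCOD removed.
Mass of bCOD removed per day: Q(S₀ − S) = 3650 × 2460 g/m³ = 8979 kg/d.
Net sludge production P_X = 0.2695 × 8979 = 2420 kg VSS/d.
R_O = Q·(S₀ − S) − 1.42·P_X = 8979 − 1.42 × 2420 = 5542 kg O₂/d.

R_O ≈ 5540 kg O₂/d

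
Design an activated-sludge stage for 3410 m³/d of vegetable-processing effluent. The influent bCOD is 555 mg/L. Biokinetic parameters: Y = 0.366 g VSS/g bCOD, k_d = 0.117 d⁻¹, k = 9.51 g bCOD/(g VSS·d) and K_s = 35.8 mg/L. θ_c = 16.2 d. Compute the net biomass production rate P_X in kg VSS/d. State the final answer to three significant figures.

Effluent substrate depends only on kinetics and SRT: S = K_s(1 + k_d θ_c) / [θ_c(Yk − k_d) − 1] = 35.8 × (1 + 0.117 × 16.2) / [16.2 × (0.366 × 9.51 − 0.117) − 1] = 103.7 / 53.49 = 1.938 mg/L.
The observed yield is Y_obs = Y/(1 + k_d·θ_c) = 0.366 / (1 + 0.117 × 16.2) = 0.366 / 2.895 = 0.1264 g VSS per g bCOD removed.
Substrate removed = Q·(S₀ − S) = 3410 m³/d × (555 − 1.94) g/m³ = 1.89×10^6 g/d = 1886 kg/d.
Biomass produced: P_X = Y_obs·Q·ΔS = 0.1264 × 1886 ≈ 238.4 kg VSS/d.

P_X ≈ 238 kg VSS/d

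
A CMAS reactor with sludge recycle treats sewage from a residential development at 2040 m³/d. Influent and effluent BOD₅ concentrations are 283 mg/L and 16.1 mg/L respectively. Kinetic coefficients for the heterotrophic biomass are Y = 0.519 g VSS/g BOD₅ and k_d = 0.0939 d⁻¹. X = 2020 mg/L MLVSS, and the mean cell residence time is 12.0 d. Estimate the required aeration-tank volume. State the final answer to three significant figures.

V ≈ 789 m³

Steady-state biomass mass balance: V·X·(1 + k_d·θ_c) = Y·Q·(S₀ − S)·θ_c, so V = 0.519 × 2040 × (283 − 16.1) × 12.0 / [2020 × (1 + 0.0939 × 12.0)] = 3.39×10^6 / 4296 = 789.3 m³.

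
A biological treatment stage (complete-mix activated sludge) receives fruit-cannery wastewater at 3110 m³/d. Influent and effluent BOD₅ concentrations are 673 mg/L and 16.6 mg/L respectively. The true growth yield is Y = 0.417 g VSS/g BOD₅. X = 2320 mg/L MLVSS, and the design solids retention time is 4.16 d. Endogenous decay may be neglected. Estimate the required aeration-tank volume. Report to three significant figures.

V·X = Y·Q·ΔS·θ_c gives V = 0.417 × 3110 × (673 − 16.6) × 4.16 / 2320 = 1526 m³.

V ≈ 1530 m³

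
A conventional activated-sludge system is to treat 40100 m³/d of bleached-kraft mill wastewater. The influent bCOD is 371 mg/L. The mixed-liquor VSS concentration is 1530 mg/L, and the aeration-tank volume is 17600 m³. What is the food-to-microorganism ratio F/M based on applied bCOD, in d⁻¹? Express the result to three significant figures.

F/M ≈ 0.552 d⁻¹

Food-to-microorganism ratio F/M = Q S₀ / (V X) = 40100 × 371 / (17600 × 1530) = 0.5525 d⁻¹.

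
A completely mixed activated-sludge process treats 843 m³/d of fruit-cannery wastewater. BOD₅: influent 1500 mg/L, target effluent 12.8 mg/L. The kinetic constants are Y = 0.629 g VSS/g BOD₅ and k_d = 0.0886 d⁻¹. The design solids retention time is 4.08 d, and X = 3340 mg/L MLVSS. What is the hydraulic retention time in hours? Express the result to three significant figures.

τ ≈ 20.1 h

From the SRT design equation V = Y Q (S₀−S) θ_c / [X (1 + k_d θ_c)] = 0.629 × 843 × (1500 − 12.8) × 4.08 / [3340 × (1 + 0.0886 × 4.08)] = 3.22×10^6 / 4547 = 707.5 m³.
Hydraulic retention time τ = V/Q = 707.5 / 843 = 0.8393 d = 20.14 h.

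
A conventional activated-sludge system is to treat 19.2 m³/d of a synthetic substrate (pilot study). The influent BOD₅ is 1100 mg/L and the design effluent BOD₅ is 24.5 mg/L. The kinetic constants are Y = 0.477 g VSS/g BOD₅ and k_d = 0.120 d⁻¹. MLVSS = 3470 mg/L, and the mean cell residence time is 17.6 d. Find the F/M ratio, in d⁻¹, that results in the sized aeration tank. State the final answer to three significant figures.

F/M ≈ 0.379 d⁻¹

From the SRT design equation V = Y Q (S₀−S) θ_c / [X (1 + k_d θ_c)] = 0.477 × 19.2 × (1100 − 24.5) × 17.6 / [3470 × (1 + 0.120 × 17.6)] = 1.73×10^5 / 10799 = 16.05 m³.
F/M = applied load / biomass = Q·S₀/(V·X) = 19.2 × 1100 / (16.05 × 3470) = 0.3791 d⁻¹.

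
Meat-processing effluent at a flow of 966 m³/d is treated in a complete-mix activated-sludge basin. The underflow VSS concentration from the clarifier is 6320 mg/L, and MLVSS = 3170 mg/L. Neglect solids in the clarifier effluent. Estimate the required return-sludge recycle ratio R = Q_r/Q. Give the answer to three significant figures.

R ≈ 1.01

Solids balance on the clarifier gives (1+R)X = R·X_r, so R = X/(X_r − X) = 3170 / (6320 − 3170) = 1.006.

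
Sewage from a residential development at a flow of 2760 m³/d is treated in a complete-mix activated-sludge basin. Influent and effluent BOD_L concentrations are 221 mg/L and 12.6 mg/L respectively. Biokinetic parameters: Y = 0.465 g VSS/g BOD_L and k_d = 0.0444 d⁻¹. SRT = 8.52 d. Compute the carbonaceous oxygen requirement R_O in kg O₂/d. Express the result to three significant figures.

Observed yield with endogenous decay: Y_obs = Y / (1 + k_d·θ_c) = 0.465 / (1 + 0.0444 × 8.52) = 0.465 / 1.378 = 0.3374 g VSS/g BOD_L.
ΔS = 221 − 12.6 = 208.4 mg/L, so the substrate removal rate is 2760 × 208.4/1000 = 575.2 kg BOD_L/d.
Biomass synthesised: P_X = Y_obs × 575.2 = 194.1 kg VSS/d.
Carbonaceous O₂ demand = substrate oxidised − cell-mass equivalent = 575.2 − 1.42 × 194.1 = 299.6 kg O₂/d.

R_O ≈ 300 kg O₂/d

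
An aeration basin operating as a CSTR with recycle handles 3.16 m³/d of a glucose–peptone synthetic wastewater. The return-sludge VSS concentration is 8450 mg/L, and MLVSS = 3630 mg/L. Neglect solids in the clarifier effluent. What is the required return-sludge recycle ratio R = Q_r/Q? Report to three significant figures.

Solids balance on the clarifier gives (1+R)X = R·X_r, so R = X/(X_r − X) = 3630 / (8450 − 3630) = 0.7531.

R ≈ 0.753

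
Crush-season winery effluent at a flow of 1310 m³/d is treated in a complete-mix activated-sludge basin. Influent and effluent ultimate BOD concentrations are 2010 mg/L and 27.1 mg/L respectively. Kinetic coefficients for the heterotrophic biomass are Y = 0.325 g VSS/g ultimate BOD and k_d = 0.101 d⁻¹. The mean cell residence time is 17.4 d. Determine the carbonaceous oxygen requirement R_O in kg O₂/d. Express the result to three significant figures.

The observed yield is Y_obs = Y/(1 + k_d·θ_c) = 0.325 / (1 + 0.101 × 17.4) = 0.325 / 2.757 = 0.1179 g VSS per g ultimate BOD removed.
Substrate removed = Q·(S₀ − S) = 1310 m³/d × (2010 − 27.1) g/m³ = 2.6×10^6 g/d = 2598 kg/d.
Biomass synthesised: P_X = Y_obs × 2598 = 306.2 kg VSS/d.
R_O = Q·ΔS − 1.42 P_X = 2598 − 434.8 = 2163 kg O₂/d.

R_O ≈ 2160 kg O₂/d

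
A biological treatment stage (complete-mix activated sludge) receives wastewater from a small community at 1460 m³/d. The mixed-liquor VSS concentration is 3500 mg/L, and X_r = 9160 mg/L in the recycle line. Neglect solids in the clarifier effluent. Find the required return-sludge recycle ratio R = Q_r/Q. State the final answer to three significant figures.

R ≈ 0.618

Solids balance on the clarifier gives (1+R)X = R·X_r, so R = X/(X_r − X) = 3500 / (9160 − 3500) = 0.6184.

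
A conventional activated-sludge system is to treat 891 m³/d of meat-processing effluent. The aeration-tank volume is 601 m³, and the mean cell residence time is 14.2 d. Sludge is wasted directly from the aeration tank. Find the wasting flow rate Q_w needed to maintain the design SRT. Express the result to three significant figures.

Wasting from the aeration tank: Q_w = V / θ_c = 601.0 / 14.2 = 42.32 m³/d.

Q_w ≈ 42.3 m³/d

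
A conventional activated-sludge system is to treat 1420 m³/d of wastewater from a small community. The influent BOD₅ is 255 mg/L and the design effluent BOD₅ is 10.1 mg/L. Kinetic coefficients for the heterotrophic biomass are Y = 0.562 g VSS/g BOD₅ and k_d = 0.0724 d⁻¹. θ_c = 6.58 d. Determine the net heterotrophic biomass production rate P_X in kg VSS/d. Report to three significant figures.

P_X ≈ 132 kg VSS/d

Correct the yield for decay: Y_obs = Y/(1 + k_d θ_c) = 0.562 / (1 + 0.0724 × 6.58) = 0.562 / 1.476 = 0.3807.
Q·(S₀ − S) = 1420 × (255 − 10.1) × 10⁻³ = 347.8 kg/d removed.
Net biomass production P_X = Y_obs × Q·(S₀ − S) = 0.3807 × 347.8 = 132.4 kg VSS/d.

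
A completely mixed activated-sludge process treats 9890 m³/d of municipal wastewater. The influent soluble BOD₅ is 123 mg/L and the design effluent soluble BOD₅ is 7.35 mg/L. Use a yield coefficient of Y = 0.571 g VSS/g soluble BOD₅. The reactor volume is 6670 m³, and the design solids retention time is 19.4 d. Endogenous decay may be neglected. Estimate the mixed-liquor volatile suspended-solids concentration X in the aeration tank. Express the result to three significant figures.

Without decay, X = Y Q (S₀−S) θ_c / V = 0.571 × 9890 × (123 − 7.35) × 19.4 / 6670 = 1900 mg/L.

X ≈ 1900 mg/L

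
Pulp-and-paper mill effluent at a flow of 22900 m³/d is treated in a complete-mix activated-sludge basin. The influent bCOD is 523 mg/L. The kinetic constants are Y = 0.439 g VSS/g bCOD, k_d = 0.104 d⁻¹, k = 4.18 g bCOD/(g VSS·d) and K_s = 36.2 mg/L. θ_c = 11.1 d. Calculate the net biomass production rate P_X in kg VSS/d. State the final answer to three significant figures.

P_X ≈ 2420 kg VSS/d

Effluent substrate depends only on kinetics and SRT: S = K_s(1 + k_d θ_c) / [θ_c(Yk − k_d) − 1] = 36.2 × (1 + 0.104 × 11.1) / [11.1 × (0.439 × 4.18 − 0.104) − 1] = 77.99 / 18.21 = 4.282 mg/L.
The observed yield is Y_obs = Y/(1 + k_d·θ_c) = 0.439 / (1 + 0.104 × 11.1) = 0.439 / 2.154 = 0.2038 g VSS per g bCOD removed.
Substrate removed = Q·(S₀ − S) = 22900 m³/d × (523 − 4.28) g/m³ = 1.19×10^7 g/d = 11879 kg/d.
Biomass produced: P_X = Y_obs·Q·ΔS = 0.2038 × 11879 ≈ 2421 kg VSS/d.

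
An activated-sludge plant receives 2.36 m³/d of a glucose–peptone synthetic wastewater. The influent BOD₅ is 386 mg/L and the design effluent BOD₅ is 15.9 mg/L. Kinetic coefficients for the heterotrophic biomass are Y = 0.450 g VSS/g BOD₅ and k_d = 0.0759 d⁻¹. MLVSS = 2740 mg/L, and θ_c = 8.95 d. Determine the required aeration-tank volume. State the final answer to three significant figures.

Rearranging the biomass balance for a CMAS with decay, V = Y·Q·ΔS·θ_c / [X·(1+k_d θ_c)] = 0.450 × 2.36 × (386 − 15.9) × 8.95 / [2740 × (1 + 0.0759 × 8.95)] = 3.52×10^3 / 4601 = 0.7645 m³.

V ≈ 0.765 m³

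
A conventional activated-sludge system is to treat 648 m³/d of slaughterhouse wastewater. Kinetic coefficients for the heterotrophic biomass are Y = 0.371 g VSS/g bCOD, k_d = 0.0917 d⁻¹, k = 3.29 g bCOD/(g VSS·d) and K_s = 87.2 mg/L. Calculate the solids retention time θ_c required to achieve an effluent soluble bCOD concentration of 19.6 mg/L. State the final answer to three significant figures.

θ_c ≈ 7.56 d

Specific growth rate at S = 19.6 mg/L: μ = YkS/(K_s+S) = 0.371·3.29·19.6/(87.2+19.6) = 0.2240 d⁻¹.
θ_c = 1/(μ − k_d) = 1/(0.2240 − 0.0917) = 1/0.1323 = 7.558 d.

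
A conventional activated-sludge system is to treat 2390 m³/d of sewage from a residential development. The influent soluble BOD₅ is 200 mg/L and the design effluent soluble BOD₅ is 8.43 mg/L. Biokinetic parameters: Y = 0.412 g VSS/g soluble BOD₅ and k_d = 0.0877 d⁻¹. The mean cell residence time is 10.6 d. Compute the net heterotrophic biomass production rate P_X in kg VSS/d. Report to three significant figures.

P_X ≈ 97.8 kg VSS/d

Y_obs = Y / (1 + k_d θ_c) = 0.412 / (1 + 0.0877 × 10.6) = 0.412 / 1.930 = 0.2135.
Q·(S₀ − S) = 2390 × (200 − 8.43) × 10⁻³ = 457.9 kg/d removed.
So the net sludge growth is P_X = 0.2135 × 457.9 = 97.76 kg VSS/d.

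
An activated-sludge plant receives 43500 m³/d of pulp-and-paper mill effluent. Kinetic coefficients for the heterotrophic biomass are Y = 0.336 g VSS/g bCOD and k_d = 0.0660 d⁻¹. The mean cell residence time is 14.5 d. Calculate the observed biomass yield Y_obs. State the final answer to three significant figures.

Y_obs = Y / (1 + k_d θ_c) = 0.336 / (1 + 0.0660 × 14.5) = 0.336 / 1.957 = 0.1717.

Y_obs ≈ 0.172 g VSS/g bCOD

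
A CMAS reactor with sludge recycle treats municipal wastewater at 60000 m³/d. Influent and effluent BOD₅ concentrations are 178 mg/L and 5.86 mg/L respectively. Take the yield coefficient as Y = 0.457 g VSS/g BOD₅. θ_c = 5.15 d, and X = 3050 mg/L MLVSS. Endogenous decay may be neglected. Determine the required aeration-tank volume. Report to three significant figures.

V ≈ 7970 m³

With k_d = 0 the design equation reduces to V = Y Q (S₀−S) θ_c / X = 0.457 × 60000 × (178 − 5.86) × 5.15 / 3050 = 7970 m³.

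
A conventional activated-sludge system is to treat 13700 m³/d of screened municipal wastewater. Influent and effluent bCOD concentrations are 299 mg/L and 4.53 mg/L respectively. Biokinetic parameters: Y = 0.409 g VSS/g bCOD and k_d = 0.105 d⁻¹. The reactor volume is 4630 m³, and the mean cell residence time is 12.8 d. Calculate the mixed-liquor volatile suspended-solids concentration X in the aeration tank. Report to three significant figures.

X = Y·Q·ΔS·θ_c / [V·(1 + k_d θ_c)] = 0.409 × 13700 × (299 − 4.53) × 12.8 / [4630 × (1 + 0.105 × 12.8)] = 1946 mg/L.

X ≈ 1950 mg/L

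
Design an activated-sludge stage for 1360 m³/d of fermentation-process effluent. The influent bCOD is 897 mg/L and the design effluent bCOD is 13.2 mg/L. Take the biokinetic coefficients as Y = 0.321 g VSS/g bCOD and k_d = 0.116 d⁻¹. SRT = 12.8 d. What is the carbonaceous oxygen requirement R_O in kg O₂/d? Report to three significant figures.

R_O ≈ 981 kg O₂/d

Y_obs = Y / (1 + k_d θ_c) = 0.321 / (1 + 0.116 × 12.8) = 0.321 / 2.485 = 0.1292.
Substrate removed = Q·(S₀ − S) = 1360 m³/d × (897 − 13.2) g/m³ = 1.2×10^6 g/d = 1202 kg/d.
Biomass synthesised: P_X = Y_obs × 1202 = 155.3 kg VSS/d.
R_O = Q·ΔS − 1.42 P_X = 1202 − 220.5 = 981.5 kg O₂/d.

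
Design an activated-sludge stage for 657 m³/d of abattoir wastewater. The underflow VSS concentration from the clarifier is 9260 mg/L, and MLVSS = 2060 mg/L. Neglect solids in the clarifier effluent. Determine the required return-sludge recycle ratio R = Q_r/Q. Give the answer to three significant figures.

Mass balance around the secondary clarifier (neglecting effluent solids): R = X / (X_r − X) = 2060 / (9260 − 2060) = 0.2861.

R ≈ 0.286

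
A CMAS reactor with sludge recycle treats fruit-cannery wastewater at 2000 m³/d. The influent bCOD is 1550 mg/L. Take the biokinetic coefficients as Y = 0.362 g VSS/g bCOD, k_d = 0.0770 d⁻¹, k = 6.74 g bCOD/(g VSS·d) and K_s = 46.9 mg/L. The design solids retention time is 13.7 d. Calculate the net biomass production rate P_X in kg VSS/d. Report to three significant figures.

For a completely mixed reactor with recycle the Lawrence–McCarty relation gives S = K_s·(1 + k_d·θ_c) / [θ_c·(Y·k − k_d) − 1] = 46.9 × (1 + 0.0770 × 13.7) / [13.7 × (0.362 × 6.74 − 0.0770) − 1] = 96.37 / 31.37 = 3.072 mg/L.
The observed yield is Y_obs = Y/(1 + k_d·θ_c) = 0.362 / (1 + 0.0770 × 13.7) = 0.362 / 2.055 = 0.1762 g VSS per g bCOD removed.
Mass of bCOD removed per day: Q(S₀ − S) = 2000 × 1547 g/m³ = 3094 kg/d.
P_X = Y_obs · Q(S₀ − S) = 0.1762 × 3094 = 545.0 kg VSS/d.

P_X ≈ 545 kg VSS/d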